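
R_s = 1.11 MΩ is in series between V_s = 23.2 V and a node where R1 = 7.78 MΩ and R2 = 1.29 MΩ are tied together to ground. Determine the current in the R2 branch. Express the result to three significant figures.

I ≈ 8.98 µA

Parallel bank: R_p = 1/(1/7.78 + 1/1.29) = 1.107 MΩ.
V_A = 23.2 × 1.107/2.217 = 11.58 V.
Branch current I = V_A/R2 = 11.58/1.29 = 8.978 µA.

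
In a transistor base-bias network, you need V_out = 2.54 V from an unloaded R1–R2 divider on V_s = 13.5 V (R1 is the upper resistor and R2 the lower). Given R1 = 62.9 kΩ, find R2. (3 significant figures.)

Required fraction k = V_out/V_s = 0.1881.
Rearranging, R2 = R1·k/(1−k) = 62.9 × 0.2318 = 14.58 kΩ.

R2 ≈ 14.6 kΩ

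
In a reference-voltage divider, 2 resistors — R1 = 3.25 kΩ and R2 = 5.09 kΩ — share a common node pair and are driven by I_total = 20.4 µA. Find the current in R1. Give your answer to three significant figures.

I ≈ 12.5 µA

For two parallel branches, I_k = I_total · (other R)/(sum of R).
I(R1) = 20.4 × 5.09/(3.25 + 5.09) = 20.4 × 0.6103 = 12.45 µA.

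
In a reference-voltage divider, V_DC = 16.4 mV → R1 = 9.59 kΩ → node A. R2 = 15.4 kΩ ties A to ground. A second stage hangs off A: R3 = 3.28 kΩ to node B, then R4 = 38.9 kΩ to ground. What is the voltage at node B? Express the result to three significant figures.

Looking into the second stage from A: R3 + R4 = 42.18 kΩ appears in parallel with R2.
Effective lower resistance at A: R2 ‖ 42.18 = 11.28 kΩ.
So V_A = 16.4 × 0.5405 = 8.864 mV.
V_B = V_A × 0.9222 = 8.175 mV.

V_B ≈ 8.18 mV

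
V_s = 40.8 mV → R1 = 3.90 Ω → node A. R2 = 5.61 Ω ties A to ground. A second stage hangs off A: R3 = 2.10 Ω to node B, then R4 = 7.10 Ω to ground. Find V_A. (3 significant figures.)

V_A ≈ 19.3 mV

The second stage (R3 + R4 = 9.200 Ω) loads node A in parallel with R2.
R2 ‖ (R3+R4) = 3.485 Ω.
First divider: V_A = V_s · 3.485/(3.90 + 3.485) = 19.25 mV.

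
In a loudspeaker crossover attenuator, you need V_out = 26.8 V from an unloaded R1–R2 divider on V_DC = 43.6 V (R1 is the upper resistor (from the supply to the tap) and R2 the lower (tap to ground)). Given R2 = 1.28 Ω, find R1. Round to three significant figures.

V_out/V_DC = R2/(R1+R2) = 0.6147.
R1 = R2·(1/k − 1) = 1.28 × 0.6269 = 0.8024 Ω.

R1 ≈ 0.802 Ω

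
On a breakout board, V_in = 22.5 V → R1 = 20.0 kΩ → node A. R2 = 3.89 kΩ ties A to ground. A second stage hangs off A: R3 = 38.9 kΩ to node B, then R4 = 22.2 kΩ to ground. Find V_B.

V_B ≈ 1.26 V

The second stage (R3 + R4 = 61.10 kΩ) loads node A in parallel with R2.
R2 ‖ (R3+R4) = 3.657 kΩ.
First divider: V_A = V_in · 3.657/(20.0 + 3.657) = 3.478 V.
Stage 2 is unloaded, so V_B = V_A · R4/(R3+R4) = 3.478 × 22.2/61.10 = 1.264 V.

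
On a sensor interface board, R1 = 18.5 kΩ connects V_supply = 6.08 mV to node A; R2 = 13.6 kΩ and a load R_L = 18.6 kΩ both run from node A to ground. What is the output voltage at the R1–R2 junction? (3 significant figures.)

V_out ≈ 1.81 mV

First combine the lower leg with the load: R2 ‖ R_L = 7.856 kΩ.
Voltage divider with the loaded lower leg: V_out = 6.08 × 7.856/(18.5 + 7.856) = 6.08 × 0.2981 = 1.812 mV.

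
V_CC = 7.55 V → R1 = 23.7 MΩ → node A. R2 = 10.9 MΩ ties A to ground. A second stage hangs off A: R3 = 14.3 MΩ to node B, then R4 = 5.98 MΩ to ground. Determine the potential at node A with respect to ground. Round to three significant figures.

V_A ≈ 1.74 V

Looking into the second stage from A: R3 + R4 = 20.28 MΩ appears in parallel with R2.
Effective lower resistance at A: R2 ‖ 20.28 = 7.090 MΩ.
First divider: V_A = V_CC · 7.090/(23.7 + 7.090) = 1.738 V.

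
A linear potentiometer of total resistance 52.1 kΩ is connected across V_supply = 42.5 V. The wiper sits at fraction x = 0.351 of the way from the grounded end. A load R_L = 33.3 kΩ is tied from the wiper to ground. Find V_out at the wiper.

Split the track: R_lower = x·R_p = 18.29 kΩ, R_upper = (1−x)·R_p = 33.81 kΩ.
(x·R_p) ‖ R_L = 11.80 kΩ.
Then V_out = V_supply · 11.80/(33.81 + 11.80) = 11.00 V.

V_out ≈ 11.0 V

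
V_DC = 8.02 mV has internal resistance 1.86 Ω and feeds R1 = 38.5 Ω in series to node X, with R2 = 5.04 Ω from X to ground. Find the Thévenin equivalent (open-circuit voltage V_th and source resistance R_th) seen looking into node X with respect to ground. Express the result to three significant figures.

R1' = 1.86 + 38.5 = 40.36 Ω (source resistance + R1).
With X open, the divider is unloaded: V_th = 8.02 × 5.04/45.40 = 0.8903 mV.
Zeroing V_DC shorts the top of R1' to ground, so R_th = R1' ‖ R2 = 4.480 Ω.

V_th ≈ 0.890 mV, R_th ≈ 4.48 Ω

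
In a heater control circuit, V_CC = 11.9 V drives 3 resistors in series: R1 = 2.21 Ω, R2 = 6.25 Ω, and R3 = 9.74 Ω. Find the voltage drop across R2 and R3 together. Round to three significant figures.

V ≈ 10.5 V

Total series resistance ΣR = 2.21 + 6.25 + 9.74 = 18.20 Ω.
R_{R2..R3} = 6.25 + 9.74 = 15.99 Ω.
V = V_CC · R/ΣR = 11.9 × 0.8786 = 10.46 V.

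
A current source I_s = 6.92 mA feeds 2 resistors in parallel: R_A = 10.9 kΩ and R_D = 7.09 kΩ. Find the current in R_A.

I ≈ 2.73 mA

For two parallel branches, I_k = I_s · (other R)/(sum of R).
So I = 6.92 × 7.09/17.99 = 2.727 mA.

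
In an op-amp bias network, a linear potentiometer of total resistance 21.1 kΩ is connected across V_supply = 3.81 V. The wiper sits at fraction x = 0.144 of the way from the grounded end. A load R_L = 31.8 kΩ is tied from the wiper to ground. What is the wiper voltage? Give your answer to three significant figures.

Lower segment x·R_p = 3.038 kΩ; upper segment (1−x)·R_p = 18.06 kΩ.
Lower segment in parallel with the load: 3.038 ‖ 31.8 = 2.773 kΩ.
Loaded-divider output: V_out = 3.81 × 0.1331 = 0.5072 V.

V_out ≈ 0.507 V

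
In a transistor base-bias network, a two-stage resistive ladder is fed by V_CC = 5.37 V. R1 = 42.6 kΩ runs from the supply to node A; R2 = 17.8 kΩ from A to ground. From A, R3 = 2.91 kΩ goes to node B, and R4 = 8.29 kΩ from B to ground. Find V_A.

The second stage (R3 + R4 = 11.20 kΩ) loads node A in parallel with R2.
R2 ‖ (R3+R4) = 6.874 kΩ.
First divider: V_A = V_CC · 6.874/(42.6 + 6.874) = 0.7462 V.

V_A ≈ 0.746 V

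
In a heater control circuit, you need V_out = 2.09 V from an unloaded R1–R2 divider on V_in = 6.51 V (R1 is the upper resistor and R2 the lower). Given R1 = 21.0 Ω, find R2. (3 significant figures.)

The divider ratio is R2/(R1+R2) = 2.09/6.51 = 0.3210.
R2 = R1 · 0.3210/(1 − 0.3210) = 9.930 Ω.

R2 ≈ 9.93 Ω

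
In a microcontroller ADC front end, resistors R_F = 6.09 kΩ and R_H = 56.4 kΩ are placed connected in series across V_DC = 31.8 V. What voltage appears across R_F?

ΣR = 6.09 + 56.4 = 62.49 kΩ.
Voltage divider: V = V_DC · (6.090 / 62.49) = 31.8 × 0.09746 = 3.099 V.

V ≈ 3.10 V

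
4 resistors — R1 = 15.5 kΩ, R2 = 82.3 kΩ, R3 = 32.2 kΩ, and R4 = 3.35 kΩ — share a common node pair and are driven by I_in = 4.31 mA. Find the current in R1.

I ≈ 0.684 mA

ΣG = 1/15.5 + 1/82.3 + 1/32.2 + 1/3.35 = 0.4062.
R1 takes the fraction G_k/ΣG = 0.06452/0.4062 = 0.1588, so I = 4.31 × 0.1588 = 0.6845 mA.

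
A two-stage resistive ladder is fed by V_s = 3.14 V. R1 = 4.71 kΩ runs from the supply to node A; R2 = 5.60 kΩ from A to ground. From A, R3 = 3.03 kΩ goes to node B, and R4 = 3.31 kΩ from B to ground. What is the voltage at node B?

Node A sees R2 in parallel with the series input of stage 2, R3 + R4 = 6.340 kΩ.
Effective lower resistance at A: R2 ‖ 6.340 = 2.974 kΩ.
So V_A = 3.14 × 0.3870 = 1.215 V.
V_B = V_A × 0.5221 = 0.6344 V.

V_B ≈ 0.634 V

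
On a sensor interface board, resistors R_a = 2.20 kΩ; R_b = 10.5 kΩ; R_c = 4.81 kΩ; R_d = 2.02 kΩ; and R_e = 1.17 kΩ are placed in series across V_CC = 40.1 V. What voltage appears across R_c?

Total series resistance ΣR = 2.20 + 10.5 + 4.81 + 2.02 + 1.17 = 20.70 kΩ.
By the voltage-divider rule, V = 40.1 × 4.810/20.70 = 9.318 V.

V ≈ 9.32 V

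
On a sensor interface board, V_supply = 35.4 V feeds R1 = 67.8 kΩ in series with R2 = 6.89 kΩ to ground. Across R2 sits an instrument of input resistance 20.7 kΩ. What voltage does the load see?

The load sits in parallel with R2, giving an effective lower resistance R2' = R2·R_L/(R2+R_L) = 5.169 kΩ.
Now apply the divider: V_out = 35.4 × 0.07084 = 2.508 V.
(Unloaded it would be 3.27 V; the load pulls it down.)

V_out ≈ 2.51 V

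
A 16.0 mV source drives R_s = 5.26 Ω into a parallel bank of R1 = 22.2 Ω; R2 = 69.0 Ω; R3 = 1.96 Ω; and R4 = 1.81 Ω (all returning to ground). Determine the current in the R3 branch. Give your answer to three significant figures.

Parallel bank: R_p = 1/(1/22.2 + 1/69.0 + 1/1.96 + 1/1.81) = 0.8911 Ω.
V_A by voltage divider: V_A = 16.0 × 0.8911/(5.26 + 0.8911) = 2.318 mV.
I(R3) = V_A / R3 = 2.318/1.96 = 1.183 mA.

I ≈ 1.18 mA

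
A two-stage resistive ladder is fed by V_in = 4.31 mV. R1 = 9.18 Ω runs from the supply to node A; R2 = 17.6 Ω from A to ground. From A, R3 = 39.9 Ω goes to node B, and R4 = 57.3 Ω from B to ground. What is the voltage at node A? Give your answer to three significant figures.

V_A ≈ 2.67 mV

Node A sees R2 in parallel with the series input of stage 2, R3 + R4 = 97.20 Ω.
Effective lower resistance at A: R2 ‖ 97.20 = 14.90 Ω.
First divider: V_A = V_in · 14.90/(9.18 + 14.90) = 2.667 mV.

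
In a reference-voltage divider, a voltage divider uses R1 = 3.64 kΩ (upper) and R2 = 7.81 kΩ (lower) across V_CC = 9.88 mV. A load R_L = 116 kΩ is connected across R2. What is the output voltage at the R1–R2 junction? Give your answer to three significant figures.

V_out ≈ 6.60 mV

R2 ‖ R_L = (7.81 × 116)/(7.81 + 116) = 7.317 kΩ.
Then V_out = V_CC · R2'/(R1 + R2') = 9.88 × 7.317/10.96 = 6.598 mV.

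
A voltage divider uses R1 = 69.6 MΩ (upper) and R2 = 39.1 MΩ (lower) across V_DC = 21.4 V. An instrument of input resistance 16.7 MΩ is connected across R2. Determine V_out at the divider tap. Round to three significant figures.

First combine the lower leg with the load: R2 ‖ R_L = 11.70 MΩ.
Voltage divider with the loaded lower leg: V_out = 21.4 × 11.70/(69.6 + 11.70) = 21.4 × 0.1439 = 3.080 V.
(Unloaded it would be 7.70 V; the load pulls it down.)

V_out ≈ 3.08 V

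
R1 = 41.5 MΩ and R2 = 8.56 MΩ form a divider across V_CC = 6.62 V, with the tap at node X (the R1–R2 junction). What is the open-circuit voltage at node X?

V_th ≈ 1.13 V

With X open, the divider is unloaded: V_th = 6.62 × 8.56/50.06 = 1.132 V.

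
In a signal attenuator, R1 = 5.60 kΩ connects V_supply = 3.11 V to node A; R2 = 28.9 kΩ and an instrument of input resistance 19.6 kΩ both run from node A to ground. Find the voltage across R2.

V_out ≈ 2.10 V

R2 ‖ R_L = (28.9 × 19.6)/(28.9 + 19.6) = 11.68 kΩ.
Then V_out = V_supply · R2'/(R1 + R2') = 3.11 × 11.68/17.28 = 2.102 V.
(Unloaded it would be 2.61 V; the load pulls it down.)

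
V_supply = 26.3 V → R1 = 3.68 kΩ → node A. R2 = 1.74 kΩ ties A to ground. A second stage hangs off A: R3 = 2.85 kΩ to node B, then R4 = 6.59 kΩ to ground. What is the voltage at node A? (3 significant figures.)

The second stage (R3 + R4 = 9.440 kΩ) loads node A in parallel with R2.
R2 ‖ (R3+R4) = 1.469 kΩ.
V_A = 26.3 × 1.469/(3.68 + 1.469) = 7.504 V.

V_A ≈ 7.50 V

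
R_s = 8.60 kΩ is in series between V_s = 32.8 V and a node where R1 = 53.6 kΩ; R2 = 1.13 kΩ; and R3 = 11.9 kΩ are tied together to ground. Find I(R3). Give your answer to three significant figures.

I ≈ 0.290 mA

Parallel bank: R_p = 1/(1/53.6 + 1/1.13 + 1/11.9) = 1.013 kΩ.
V_A = 32.8 × 1.013/9.613 = 3.455 V.
I(R3) = V_A / R3 = 3.455/11.9 = 0.2903 mA.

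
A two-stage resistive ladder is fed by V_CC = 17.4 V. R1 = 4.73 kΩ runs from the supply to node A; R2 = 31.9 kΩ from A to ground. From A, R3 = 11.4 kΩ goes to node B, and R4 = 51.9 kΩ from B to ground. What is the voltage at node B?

V_B ≈ 11.7 V

Looking into the second stage from A: R3 + R4 = 63.30 kΩ appears in parallel with R2.
R2 ‖ (R3+R4) = 21.21 kΩ.
So V_A = 17.4 × 0.8177 = 14.23 V.
Stage 2 is unloaded, so V_B = V_A · R4/(R3+R4) = 14.23 × 51.9/63.30 = 11.67 V.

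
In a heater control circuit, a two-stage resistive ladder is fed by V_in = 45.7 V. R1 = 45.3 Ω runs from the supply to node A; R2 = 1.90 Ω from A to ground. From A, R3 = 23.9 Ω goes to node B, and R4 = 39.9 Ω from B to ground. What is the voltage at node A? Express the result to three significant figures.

Node A sees R2 in parallel with the series input of stage 2, R3 + R4 = 63.80 Ω.
Effective lower resistance at A: R2 ‖ 63.80 = 1.845 Ω.
V_A = 45.7 × 1.845/(45.3 + 1.845) = 1.789 V.

V_A ≈ 1.79 V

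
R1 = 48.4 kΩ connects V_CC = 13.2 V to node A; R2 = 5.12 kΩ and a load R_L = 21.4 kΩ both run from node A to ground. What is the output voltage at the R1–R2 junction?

First combine the lower leg with the load: R2 ‖ R_L = 4.132 kΩ.
Voltage divider with the loaded lower leg: V_out = 13.2 × 4.132/(48.4 + 4.132) = 13.2 × 0.07865 = 1.038 V.
(Unloaded it would be 1.26 V; the load pulls it down.)

V_out ≈ 1.04 V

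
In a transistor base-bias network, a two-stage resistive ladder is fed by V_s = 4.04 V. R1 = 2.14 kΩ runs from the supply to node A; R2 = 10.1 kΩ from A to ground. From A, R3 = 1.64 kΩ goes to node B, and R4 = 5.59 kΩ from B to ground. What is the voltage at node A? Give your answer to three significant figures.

V_A ≈ 2.68 V

Node A sees R2 in parallel with the series input of stage 2, R3 + R4 = 7.230 kΩ.
R2 ‖ (R3+R4) = 4.214 kΩ.
V_A = 4.04 × 4.214/(2.14 + 4.214) = 2.679 V.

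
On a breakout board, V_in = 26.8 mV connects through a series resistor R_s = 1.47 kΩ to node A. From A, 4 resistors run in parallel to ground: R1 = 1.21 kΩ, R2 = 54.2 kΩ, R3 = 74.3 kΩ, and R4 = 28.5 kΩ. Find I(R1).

Parallel bank: R_p = 1/(1/1.21 + 1/54.2 + 1/74.3 + 1/28.5) = 1.119 kΩ.
V_A = 26.8 × 1.119/2.589 = 11.58 mV.
Branch current I = V_A/R1 = 11.58/1.21 = 9.574 µA.

I ≈ 9.57 µA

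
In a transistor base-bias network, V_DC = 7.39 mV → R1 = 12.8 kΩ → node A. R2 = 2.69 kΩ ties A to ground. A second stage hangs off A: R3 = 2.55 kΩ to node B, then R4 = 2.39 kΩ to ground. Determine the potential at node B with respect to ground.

The second stage (R3 + R4 = 4.940 kΩ) loads node A in parallel with R2.
Effective lower resistance at A: R2 ‖ 4.940 = 1.742 kΩ.
So V_A = 7.39 × 0.1198 = 0.8851 mV.
V_B = V_A × 0.4838 = 0.4282 mV.

V_B ≈ 0.428 mV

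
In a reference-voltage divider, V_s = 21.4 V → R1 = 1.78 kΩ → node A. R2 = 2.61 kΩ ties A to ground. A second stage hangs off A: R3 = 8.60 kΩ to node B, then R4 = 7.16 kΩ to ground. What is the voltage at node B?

V_B ≈ 5.42 V

Node A sees R2 in parallel with the series input of stage 2, R3 + R4 = 15.76 kΩ.
R2 ‖ (R3+R4) = 2.239 kΩ.
So V_A = 21.4 × 0.5571 = 11.92 V.
V_B = V_A × 0.4543 = 5.417 V.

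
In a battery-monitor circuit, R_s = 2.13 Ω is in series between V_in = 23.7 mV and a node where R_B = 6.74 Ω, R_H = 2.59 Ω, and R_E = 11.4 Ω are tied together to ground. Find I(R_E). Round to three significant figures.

Parallel bank: R_p = 1/(1/6.74 + 1/2.59 + 1/11.4) = 1.607 Ω.
Node voltage V_A = V_in · R_p/(R_s + R_p) = 23.7 × 0.4301 = 10.19 mV.
Branch current I = V_A/R_E = 10.19/11.4 = 0.8941 mA.
(Equivalently: I_total = 6.342 mA, then current-divider fraction G_k/ΣG = 0.1410.)

I ≈ 0.894 mA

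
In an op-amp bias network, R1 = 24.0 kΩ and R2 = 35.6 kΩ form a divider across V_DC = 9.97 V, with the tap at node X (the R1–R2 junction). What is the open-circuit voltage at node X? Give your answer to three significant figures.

Open-circuit (no load on X): V_th = V_DC · R2/(R1 + R2) = 9.97 × 35.6/(24.00 + 35.6) = 5.955 V.

V_th ≈ 5.96 V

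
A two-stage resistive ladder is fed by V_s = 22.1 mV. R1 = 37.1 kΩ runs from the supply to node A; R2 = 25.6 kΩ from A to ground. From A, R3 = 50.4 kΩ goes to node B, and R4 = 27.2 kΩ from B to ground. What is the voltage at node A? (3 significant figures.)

V_A ≈ 7.55 mV

The second stage (R3 + R4 = 77.60 kΩ) loads node A in parallel with R2.
Effective lower resistance at A: R2 ‖ 77.60 = 19.25 kΩ.
So V_A = 22.1 × 0.3416 = 7.550 mV.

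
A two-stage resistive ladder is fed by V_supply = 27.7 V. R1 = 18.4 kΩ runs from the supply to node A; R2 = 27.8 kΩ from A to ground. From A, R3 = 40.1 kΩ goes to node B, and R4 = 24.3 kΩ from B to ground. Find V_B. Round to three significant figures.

V_B ≈ 5.37 V

The second stage (R3 + R4 = 64.40 kΩ) loads node A in parallel with R2.
R2 ‖ (R3+R4) = 19.42 kΩ.
So V_A = 27.7 × 0.5135 = 14.22 V.
V_B = V_A × 0.3773 = 5.367 V.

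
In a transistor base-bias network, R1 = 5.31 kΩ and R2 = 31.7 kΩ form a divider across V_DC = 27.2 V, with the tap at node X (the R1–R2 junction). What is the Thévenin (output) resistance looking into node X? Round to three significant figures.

Zeroing V_DC shorts the top of R1 to ground, so R_th = R1 ‖ R2 = 4.548 kΩ.

R_th ≈ 4.55 kΩ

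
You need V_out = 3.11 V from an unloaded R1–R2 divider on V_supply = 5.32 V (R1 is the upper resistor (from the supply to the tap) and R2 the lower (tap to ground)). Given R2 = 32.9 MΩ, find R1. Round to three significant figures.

The divider ratio is R2/(R1+R2) = 3.11/5.32 = 0.5846.
R1 = R2·(1/k − 1) = 32.9 × 0.7106 = 23.38 MΩ.

R1 ≈ 23.4 MΩ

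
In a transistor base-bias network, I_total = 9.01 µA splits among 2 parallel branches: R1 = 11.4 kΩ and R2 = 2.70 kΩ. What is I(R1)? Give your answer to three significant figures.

I ≈ 1.73 µA

Two-branch current divider: I_k = I_total · R_other/(R_1 + R_2).
So I = 9.01 × 2.70/14.10 = 1.725 µA.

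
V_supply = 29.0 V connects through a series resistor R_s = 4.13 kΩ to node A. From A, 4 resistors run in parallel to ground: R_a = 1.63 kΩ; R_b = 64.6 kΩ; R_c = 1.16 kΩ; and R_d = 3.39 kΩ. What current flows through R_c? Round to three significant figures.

I ≈ 2.98 mA

Parallel bank: R_p = 1/(1/1.63 + 1/64.6 + 1/1.16 + 1/3.39) = 0.5599 kΩ.
V_A = 29.0 × 0.5599/4.690 = 3.462 V.
I(R_c) = V_A / R_c = 3.462/1.16 = 2.985 mA.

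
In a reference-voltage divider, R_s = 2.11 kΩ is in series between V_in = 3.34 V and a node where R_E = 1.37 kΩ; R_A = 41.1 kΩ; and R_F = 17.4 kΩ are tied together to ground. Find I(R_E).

Parallel bank: R_p = 1/(1/1.37 + 1/41.1 + 1/17.4) = 1.232 kΩ.
V_A = 3.34 × 1.232/3.342 = 1.231 V.
Branch current I = V_A/R_E = 1.231/1.37 = 0.8987 mA.
(Check via current divider: I_total = 0.9994 mA; share G_k/ΣG = 0.8992 → same result.)

I ≈ 0.899 mA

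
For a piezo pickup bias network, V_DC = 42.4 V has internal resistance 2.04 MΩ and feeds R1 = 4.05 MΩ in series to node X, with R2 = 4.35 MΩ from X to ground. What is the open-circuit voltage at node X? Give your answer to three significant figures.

R1' = 2.04 + 4.05 = 6.090 MΩ (source resistance + R1).
V_th is the unloaded tap voltage: V_DC · R2/(R1'+R2) = 42.4 × 0.4167 = 17.67 V.

V_th ≈ 17.7 V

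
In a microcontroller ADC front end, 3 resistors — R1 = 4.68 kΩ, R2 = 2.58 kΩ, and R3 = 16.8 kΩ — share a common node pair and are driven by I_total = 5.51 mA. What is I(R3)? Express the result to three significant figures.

I ≈ 0.496 mA

ΣG = 1/4.68 + 1/2.58 + 1/16.8 = 0.6608.
By the current-divider rule, I = I_total · G_k/ΣG = 5.51 × 0.09008 = 0.4963 mA.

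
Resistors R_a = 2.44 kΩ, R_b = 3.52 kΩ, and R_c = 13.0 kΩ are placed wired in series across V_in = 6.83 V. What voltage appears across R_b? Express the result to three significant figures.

ΣR = 2.44 + 3.52 + 13.0 = 18.96 kΩ.
V = V_in · R/ΣR = 6.83 × 0.1857 = 1.268 V.

V ≈ 1.27 V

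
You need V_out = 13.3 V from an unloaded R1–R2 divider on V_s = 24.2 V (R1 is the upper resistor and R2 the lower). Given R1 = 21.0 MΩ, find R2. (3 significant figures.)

R2 ≈ 25.6 MΩ

V_out/V_s = R2/(R1+R2) = 0.5496.
So R2 = R1 · V_out/(V_s − V_out) = 21.0 × 13.3/(24.2 − 13.3) = 21.0 × 1.220 = 25.62 MΩ.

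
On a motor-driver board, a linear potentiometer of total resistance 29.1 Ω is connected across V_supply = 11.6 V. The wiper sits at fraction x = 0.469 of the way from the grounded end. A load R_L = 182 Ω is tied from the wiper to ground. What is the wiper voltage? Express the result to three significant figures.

V_out ≈ 5.23 V

The pot divides into 15.45 Ω above the wiper and 13.65 Ω below.
Lower segment in parallel with the load: 13.65 ‖ 182 = 12.70 Ω.
Then V_out = V_supply · 12.70/(15.45 + 12.70) = 5.232 V.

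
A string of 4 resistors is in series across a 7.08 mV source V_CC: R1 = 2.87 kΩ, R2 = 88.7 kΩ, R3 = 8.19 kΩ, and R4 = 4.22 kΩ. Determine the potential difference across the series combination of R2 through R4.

ΣR = 2.87 + 88.7 + 8.19 + 4.22 = 104.0 kΩ.
R_{R2..R4} = 88.7 + 8.19 + 4.22 = 101.1 kΩ.
By the voltage-divider rule, V = 7.08 × 101.1/104.0 = 6.885 mV.

V ≈ 6.88 mV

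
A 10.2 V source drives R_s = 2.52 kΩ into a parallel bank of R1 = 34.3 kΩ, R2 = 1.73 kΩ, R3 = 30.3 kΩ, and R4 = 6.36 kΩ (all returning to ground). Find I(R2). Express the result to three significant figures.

I ≈ 1.96 mA

Parallel bank: R_p = 1/(1/34.3 + 1/1.73 + 1/30.3 + 1/6.36) = 1.254 kΩ.
V_A by voltage divider: V_A = 10.2 × 1.254/(2.52 + 1.254) = 3.389 V.
I(R2) = V_A / R2 = 3.389/1.73 = 1.959 mA.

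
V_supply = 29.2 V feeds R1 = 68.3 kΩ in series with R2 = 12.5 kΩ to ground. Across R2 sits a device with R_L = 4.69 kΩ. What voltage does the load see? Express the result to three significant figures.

V_out ≈ 1.39 V

First combine the lower leg with the load: R2 ‖ R_L = 3.410 kΩ.
Then V_out = V_supply · R2'/(R1 + R2') = 29.2 × 3.410/71.71 = 1.389 V.
(Unloaded it would be 4.52 V; the load pulls it down.)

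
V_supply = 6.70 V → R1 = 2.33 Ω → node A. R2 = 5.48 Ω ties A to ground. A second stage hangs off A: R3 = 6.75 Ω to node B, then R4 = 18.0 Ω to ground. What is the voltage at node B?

V_B ≈ 3.21 V

Looking into the second stage from A: R3 + R4 = 24.75 Ω appears in parallel with R2.
R2 ‖ (R3+R4) = 4.487 Ω.
First divider: V_A = V_supply · 4.487/(2.33 + 4.487) = 4.410 V.
Then the unloaded second divider: V_B = V_A × R4/(R3+R4) = 4.410 × 0.7273 = 3.207 V.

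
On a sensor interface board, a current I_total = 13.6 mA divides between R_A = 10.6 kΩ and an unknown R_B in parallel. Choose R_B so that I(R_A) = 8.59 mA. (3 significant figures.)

The fraction through R_A equals R_B/(R_A+R_B).
8.59/13.6 = R_B/(R_A + R_B) → R_B = R_A · (0.6316)/(1 − 0.6316) = 10.6 × 1.715 = 18.17 kΩ.

R_B ≈ 18.2 kΩ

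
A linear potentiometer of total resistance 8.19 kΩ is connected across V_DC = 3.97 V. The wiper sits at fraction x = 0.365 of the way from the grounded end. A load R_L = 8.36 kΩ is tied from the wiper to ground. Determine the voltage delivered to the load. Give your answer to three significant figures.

V_out ≈ 1.18 V

Split the track: R_lower = x·R_p = 2.989 kΩ, R_upper = (1−x)·R_p = 5.201 kΩ.
(x·R_p) ‖ R_L = 2.202 kΩ.
Then V_out = V_DC · 2.202/(5.201 + 2.202) = 1.181 V.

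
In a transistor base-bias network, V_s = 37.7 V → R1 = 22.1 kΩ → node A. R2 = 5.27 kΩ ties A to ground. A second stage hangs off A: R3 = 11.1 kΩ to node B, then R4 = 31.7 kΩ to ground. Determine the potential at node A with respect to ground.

V_A ≈ 6.60 V

The second stage (R3 + R4 = 42.80 kΩ) loads node A in parallel with R2.
Effective lower resistance at A: R2 ‖ 42.80 = 4.692 kΩ.
V_A = 37.7 × 4.692/(22.1 + 4.692) = 6.603 V.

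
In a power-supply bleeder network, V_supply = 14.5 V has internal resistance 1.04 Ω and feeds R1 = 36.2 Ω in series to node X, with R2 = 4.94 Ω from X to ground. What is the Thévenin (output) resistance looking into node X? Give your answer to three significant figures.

R_th ≈ 4.36 Ω

R1' = 1.04 + 36.2 = 37.24 Ω (source resistance + R1).
Looking into X with the source shorted: R_th = R1'·R2/(R1'+R2) = 37.24 × 4.94/42.18 = 4.361 Ω.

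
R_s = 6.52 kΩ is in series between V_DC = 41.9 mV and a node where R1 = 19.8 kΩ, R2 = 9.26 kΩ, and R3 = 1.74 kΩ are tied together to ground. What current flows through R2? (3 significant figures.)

Equivalent of the parallel group: R_p = 1.364 kΩ.
V_A = 41.9 × 1.364/7.884 = 7.248 mV.
I(R2) = V_A / R2 = 7.248/9.26 = 0.7828 µA.
(Equivalently: I_total = 5.315 µA, then current-divider fraction G_k/ΣG = 0.1473.)

I ≈ 0.783 µA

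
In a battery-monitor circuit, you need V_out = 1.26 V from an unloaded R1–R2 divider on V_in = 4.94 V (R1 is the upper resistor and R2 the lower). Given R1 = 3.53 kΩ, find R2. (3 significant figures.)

R2 ≈ 1.21 kΩ

V_out/V_in = R2/(R1+R2) = 0.2551.
Rearranging, R2 = R1·k/(1−k) = 3.53 × 0.3424 = 1.209 kΩ.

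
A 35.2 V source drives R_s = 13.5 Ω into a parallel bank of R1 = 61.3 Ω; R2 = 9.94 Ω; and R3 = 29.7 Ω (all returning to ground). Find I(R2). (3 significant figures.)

Combine the parallel branches: R_p = (1/61.3 + 1/9.94 + 1/29.7)⁻¹ = 6.641 Ω.
Node voltage V_A = V_supply · R_p/(R_s + R_p) = 35.2 × 0.3297 = 11.61 V.
I(R2) = V_A / R2 = 11.61/9.94 = 1.168 A.
(Check via current divider: I_total = 1.748 A; share G_k/ΣG = 0.6681 → same result.)

I ≈ 1.17 A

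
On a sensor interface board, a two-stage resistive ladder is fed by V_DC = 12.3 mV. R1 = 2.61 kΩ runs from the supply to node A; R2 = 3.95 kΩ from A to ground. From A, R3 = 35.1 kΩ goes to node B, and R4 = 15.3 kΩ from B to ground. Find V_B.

Node A sees R2 in parallel with the series input of stage 2, R3 + R4 = 50.40 kΩ.
R2 ‖ (R3+R4) = 3.663 kΩ.
First divider: V_A = V_DC · 3.663/(2.61 + 3.663) = 7.182 mV.
V_B = V_A × 0.3036 = 2.180 mV.

V_B ≈ 2.18 mV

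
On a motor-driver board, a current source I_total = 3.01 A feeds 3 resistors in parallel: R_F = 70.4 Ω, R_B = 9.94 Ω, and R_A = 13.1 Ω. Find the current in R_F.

Conductances: ΣG = 1/70.4 + 1/9.94 + 1/13.1 = 0.1911 (1/Ω).
R_F takes the fraction G_k/ΣG = 0.01420/0.1911 = 0.07431, so I = 3.01 × 0.07431 = 0.2237 A.

I ≈ 0.224 A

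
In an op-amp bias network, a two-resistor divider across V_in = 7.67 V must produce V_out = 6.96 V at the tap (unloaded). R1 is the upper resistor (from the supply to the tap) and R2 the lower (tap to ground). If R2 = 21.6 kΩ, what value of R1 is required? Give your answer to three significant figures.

Required fraction k = V_out/V_in = 0.9074.
So R1 = R2 · (V_in/V_out − 1) = 21.6 × (7.67/6.96 − 1) = 21.6 × 0.1020 = 2.203 kΩ.

R1 ≈ 2.20 kΩ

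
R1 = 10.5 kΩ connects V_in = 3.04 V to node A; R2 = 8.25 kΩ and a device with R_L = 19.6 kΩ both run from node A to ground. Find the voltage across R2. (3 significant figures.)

R2 ‖ R_L = (8.25 × 19.6)/(8.25 + 19.6) = 5.806 kΩ.
Now apply the divider: V_out = 3.04 × 0.3561 = 1.082 V.

V_out ≈ 1.08 V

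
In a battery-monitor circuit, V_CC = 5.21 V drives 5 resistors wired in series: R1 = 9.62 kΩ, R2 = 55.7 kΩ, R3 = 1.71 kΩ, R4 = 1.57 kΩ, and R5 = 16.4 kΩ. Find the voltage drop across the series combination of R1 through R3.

Series total: ΣR = 9.62 + 55.7 + 1.71 + 1.57 + 16.4 = 85.00 kΩ.
R_{R1..R3} = 9.62 + 55.7 + 1.71 = 67.03 kΩ.
V = V_CC · R/ΣR = 5.21 × 0.7886 = 4.109 V.

V ≈ 4.11 V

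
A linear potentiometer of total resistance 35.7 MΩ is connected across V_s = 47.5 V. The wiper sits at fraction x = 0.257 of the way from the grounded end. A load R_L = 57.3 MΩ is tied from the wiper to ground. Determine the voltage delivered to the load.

Lower segment x·R_p = 9.175 MΩ; upper segment (1−x)·R_p = 26.53 MΩ.
(x·R_p) ‖ R_L = 7.909 MΩ.
Then V_out = V_s · 7.909/(26.53 + 7.909) = 10.91 V.

V_out ≈ 10.9 V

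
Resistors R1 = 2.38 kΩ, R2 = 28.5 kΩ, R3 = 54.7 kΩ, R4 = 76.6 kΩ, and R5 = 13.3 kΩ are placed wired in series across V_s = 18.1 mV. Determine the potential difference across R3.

ΣR = 2.38 + 28.5 + 54.7 + 76.6 + 13.3 = 175.5 kΩ.
Voltage divider: V = V_s · (54.70 / 175.5) = 18.1 × 0.3117 = 5.642 mV.

V ≈ 5.64 mV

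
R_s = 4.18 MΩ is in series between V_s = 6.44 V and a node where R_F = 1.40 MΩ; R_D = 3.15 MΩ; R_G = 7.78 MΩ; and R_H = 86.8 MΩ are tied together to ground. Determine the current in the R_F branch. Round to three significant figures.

I ≈ 0.780 µA

Combine the parallel branches: R_p = (1/1.40 + 1/3.15 + 1/7.78 + 1/86.8)⁻¹ = 0.8534 MΩ.
Node voltage V_A = V_s · R_p/(R_s + R_p) = 6.44 × 0.1695 = 1.092 V.
I(R_F) = V_A / R_F = 1.092/1.40 = 0.7799 µA.
(Equivalently: I_total = 1.279 µA, then current-divider fraction G_k/ΣG = 0.6096.)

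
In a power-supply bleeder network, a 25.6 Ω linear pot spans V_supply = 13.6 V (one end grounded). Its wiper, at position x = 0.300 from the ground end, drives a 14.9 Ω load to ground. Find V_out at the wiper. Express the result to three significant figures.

The pot divides into 17.92 Ω above the wiper and 7.680 Ω below.
(x·R_p) ‖ R_L = 5.068 Ω.
V_out = 13.6 × 5.068/(17.92 + 5.068) = 2.998 V.
(Unloaded: V_out = x·V_supply = 4.08 V.)

V_out ≈ 3.00 V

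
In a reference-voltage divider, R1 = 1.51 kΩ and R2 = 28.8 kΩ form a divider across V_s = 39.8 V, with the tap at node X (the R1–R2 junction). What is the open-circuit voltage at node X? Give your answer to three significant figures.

With X open, the divider is unloaded: V_th = 39.8 × 28.8/30.31 = 37.82 V.

V_th ≈ 37.8 V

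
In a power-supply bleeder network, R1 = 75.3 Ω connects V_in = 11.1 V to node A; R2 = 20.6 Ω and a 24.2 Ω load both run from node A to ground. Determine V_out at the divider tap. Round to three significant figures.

The load sits in parallel with R2, giving an effective lower resistance R2' = R2·R_L/(R2+R_L) = 11.13 Ω.
Then V_out = V_in · R2'/(R1 + R2') = 11.1 × 11.13/86.43 = 1.429 V.
(Unloaded it would be 2.38 V; the load pulls it down.)

V_out ≈ 1.43 V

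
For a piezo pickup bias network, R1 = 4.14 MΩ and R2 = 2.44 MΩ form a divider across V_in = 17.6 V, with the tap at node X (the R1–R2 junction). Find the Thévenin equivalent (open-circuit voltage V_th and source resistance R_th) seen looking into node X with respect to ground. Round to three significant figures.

V_th is the unloaded tap voltage: V_in · R2/(R1+R2) = 17.6 × 0.3708 = 6.526 V.
Looking into X with the source shorted: R_th = R1·R2/(R1+R2) = 4.140 × 2.44/6.580 = 1.535 MΩ.

V_th ≈ 6.53 V, R_th ≈ 1.54 MΩ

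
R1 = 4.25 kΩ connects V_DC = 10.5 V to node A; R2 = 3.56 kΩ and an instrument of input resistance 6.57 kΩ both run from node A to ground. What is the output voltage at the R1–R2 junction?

The load sits in parallel with R2, giving an effective lower resistance R2' = R2·R_L/(R2+R_L) = 2.309 kΩ.
Voltage divider with the loaded lower leg: V_out = 10.5 × 2.309/(4.25 + 2.309) = 10.5 × 0.3520 = 3.696 V.

V_out ≈ 3.70 V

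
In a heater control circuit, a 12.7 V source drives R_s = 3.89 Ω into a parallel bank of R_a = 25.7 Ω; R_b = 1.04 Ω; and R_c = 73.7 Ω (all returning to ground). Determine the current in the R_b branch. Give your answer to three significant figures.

I ≈ 2.47 A

Equivalent of the parallel group: R_p = 0.9862 Ω.
V_A by voltage divider: V_A = 12.7 × 0.9862/(3.89 + 0.9862) = 2.568 V.
I(R_b) = V_A / R_b = 2.568/1.04 = 2.470 A.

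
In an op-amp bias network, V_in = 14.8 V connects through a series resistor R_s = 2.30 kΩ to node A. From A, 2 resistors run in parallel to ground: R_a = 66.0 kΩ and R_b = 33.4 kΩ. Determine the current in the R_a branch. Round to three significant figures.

I ≈ 0.203 mA

Equivalent of the parallel group: R_p = 22.18 kΩ.
V_A = 14.8 × 22.18/24.48 = 13.41 V.
Branch current I = V_A/R_a = 13.41/66.0 = 0.2032 mA.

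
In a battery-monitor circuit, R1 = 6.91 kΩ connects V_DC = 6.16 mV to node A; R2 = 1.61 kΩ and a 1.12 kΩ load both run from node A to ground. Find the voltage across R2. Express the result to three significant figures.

R2 ‖ R_L = (1.61 × 1.12)/(1.61 + 1.12) = 0.6605 kΩ.
Then V_out = V_DC · R2'/(R1 + R2') = 6.16 × 0.6605/7.571 = 0.5374 mV.

V_out ≈ 0.537 mV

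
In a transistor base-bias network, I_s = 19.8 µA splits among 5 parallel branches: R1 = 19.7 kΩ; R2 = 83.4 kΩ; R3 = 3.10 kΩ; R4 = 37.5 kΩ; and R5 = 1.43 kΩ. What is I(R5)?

I ≈ 12.5 µA

ΣG = 1/19.7 + 1/83.4 + 1/3.10 + 1/37.5 + 1/1.43 = 1.111.
Current divider: I(R5) = I_s · G_k/ΣG = 19.8 × (0.6993/1.111) = 19.8 × 0.6293 = 12.46 µA.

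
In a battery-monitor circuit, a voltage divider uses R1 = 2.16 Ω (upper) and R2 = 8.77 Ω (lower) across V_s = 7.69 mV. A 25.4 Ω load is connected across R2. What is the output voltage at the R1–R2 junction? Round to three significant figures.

V_out ≈ 5.78 mV

First combine the lower leg with the load: R2 ‖ R_L = 6.519 Ω.
Now apply the divider: V_out = 7.69 × 0.7511 = 5.776 mV.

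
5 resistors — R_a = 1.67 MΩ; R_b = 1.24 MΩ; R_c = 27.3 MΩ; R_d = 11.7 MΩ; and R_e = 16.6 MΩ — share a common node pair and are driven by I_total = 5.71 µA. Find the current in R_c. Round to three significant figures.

Conductances: ΣG = 1/1.67 + 1/1.24 + 1/27.3 + 1/11.7 + 1/16.6 = 1.588 (1/MΩ).
R_c takes the fraction G_k/ΣG = 0.03663/1.588 = 0.02307, so I = 5.71 × 0.02307 = 0.1317 µA.

I ≈ 0.132 µA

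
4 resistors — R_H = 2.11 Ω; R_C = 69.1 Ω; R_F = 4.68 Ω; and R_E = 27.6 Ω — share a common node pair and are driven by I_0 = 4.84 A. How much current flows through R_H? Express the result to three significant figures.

ΣG = 1/2.11 + 1/69.1 + 1/4.68 + 1/27.6 = 0.7383.
By the current-divider rule, I = I_0 · G_k/ΣG = 4.84 × 0.6419 = 3.107 A.

I ≈ 3.11 A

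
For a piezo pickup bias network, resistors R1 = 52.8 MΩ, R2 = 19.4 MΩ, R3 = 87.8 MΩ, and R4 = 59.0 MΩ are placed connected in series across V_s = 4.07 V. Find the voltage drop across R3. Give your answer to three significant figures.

V ≈ 1.63 V

ΣR = 52.8 + 19.4 + 87.8 + 59.0 = 219.0 MΩ.
By the voltage-divider rule, V = 4.07 × 87.80/219.0 = 1.632 V.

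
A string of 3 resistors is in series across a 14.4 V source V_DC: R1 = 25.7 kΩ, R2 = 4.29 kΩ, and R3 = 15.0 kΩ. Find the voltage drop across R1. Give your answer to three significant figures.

V ≈ 8.23 V

Series total: ΣR = 25.7 + 4.29 + 15.0 = 44.99 kΩ.
By the voltage-divider rule, V = 14.4 × 25.70/44.99 = 8.226 V.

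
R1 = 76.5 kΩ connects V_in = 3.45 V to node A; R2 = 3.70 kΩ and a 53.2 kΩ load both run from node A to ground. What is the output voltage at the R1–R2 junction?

The load sits in parallel with R2, giving an effective lower resistance R2' = R2·R_L/(R2+R_L) = 3.459 kΩ.
Now apply the divider: V_out = 3.45 × 0.04326 = 0.1493 V.
(Unloaded it would be 0.159 V; the load pulls it down.)

V_out ≈ 0.149 V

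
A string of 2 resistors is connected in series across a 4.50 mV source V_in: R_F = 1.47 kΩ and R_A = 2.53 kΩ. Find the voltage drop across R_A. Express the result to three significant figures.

Series total: ΣR = 1.47 + 2.53 = 4.000 kΩ.
By the voltage-divider rule, V = 4.50 × 2.530/4.000 = 2.846 mV.

V ≈ 2.85 mV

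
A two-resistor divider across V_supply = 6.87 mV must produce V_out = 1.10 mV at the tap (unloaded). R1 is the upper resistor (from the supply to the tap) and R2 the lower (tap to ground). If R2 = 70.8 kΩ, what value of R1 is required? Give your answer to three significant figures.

R1 ≈ 371 kΩ

The divider ratio is R2/(R1+R2) = 1.10/6.87 = 0.1601.
So R1 = R2 · (V_supply/V_out − 1) = 70.8 × (6.87/1.10 − 1) = 70.8 × 5.245 = 371.4 kΩ.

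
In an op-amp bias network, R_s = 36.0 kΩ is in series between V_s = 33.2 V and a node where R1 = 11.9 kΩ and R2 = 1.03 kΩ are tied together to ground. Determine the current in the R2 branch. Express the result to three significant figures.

I ≈ 0.827 mA

Equivalent of the parallel group: R_p = 0.9480 kΩ.
V_A = 33.2 × 0.9480/36.95 = 0.8518 V.
I(R2) = V_A / R2 = 0.8518/1.03 = 0.8270 mA.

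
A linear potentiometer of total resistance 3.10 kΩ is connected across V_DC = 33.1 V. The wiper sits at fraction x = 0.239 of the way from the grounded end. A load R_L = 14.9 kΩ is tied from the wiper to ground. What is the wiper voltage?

The pot divides into 2.359 kΩ above the wiper and 0.7409 kΩ below.
R_L loads the lower segment: effective lower R = 0.7058 kΩ.
Loaded-divider output: V_out = 33.1 × 0.2303 = 7.622 V.

V_out ≈ 7.62 V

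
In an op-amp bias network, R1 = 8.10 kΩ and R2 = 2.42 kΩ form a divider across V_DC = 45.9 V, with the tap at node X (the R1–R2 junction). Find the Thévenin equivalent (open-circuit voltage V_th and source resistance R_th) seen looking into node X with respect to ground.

V_th ≈ 10.6 V, R_th ≈ 1.86 kΩ

Open-circuit (no load on X): V_th = V_DC · R2/(R1 + R2) = 45.9 × 2.42/(8.100 + 2.42) = 10.56 V.
With V_DC suppressed (replaced by a short), R_th = R1 ‖ R2 = (8.100 × 2.42)/(8.100 + 2.42) = 1.863 kΩ.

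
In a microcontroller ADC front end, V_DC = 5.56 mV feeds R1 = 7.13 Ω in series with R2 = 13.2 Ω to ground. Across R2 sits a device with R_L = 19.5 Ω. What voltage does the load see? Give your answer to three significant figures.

V_out ≈ 2.92 mV

The load sits in parallel with R2, giving an effective lower resistance R2' = R2·R_L/(R2+R_L) = 7.872 Ω.
Voltage divider with the loaded lower leg: V_out = 5.56 × 7.872/(7.13 + 7.872) = 5.56 × 0.5247 = 2.917 mV.
(Unloaded it would be 3.61 mV; the load pulls it down.)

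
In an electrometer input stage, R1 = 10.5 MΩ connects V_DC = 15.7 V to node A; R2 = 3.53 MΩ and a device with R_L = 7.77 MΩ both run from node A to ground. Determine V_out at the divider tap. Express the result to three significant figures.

V_out ≈ 2.95 V

The load sits in parallel with R2, giving an effective lower resistance R2' = R2·R_L/(R2+R_L) = 2.427 MΩ.
Then V_out = V_DC · R2'/(R1 + R2') = 15.7 × 2.427/12.93 = 2.948 V.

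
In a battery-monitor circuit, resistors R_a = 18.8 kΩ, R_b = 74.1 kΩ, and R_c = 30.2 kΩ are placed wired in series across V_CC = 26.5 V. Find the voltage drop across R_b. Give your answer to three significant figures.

V ≈ 16.0 V

Series total: ΣR = 18.8 + 74.1 + 30.2 = 123.1 kΩ.
V = V_CC · R/ΣR = 26.5 × 0.6019 = 15.95 V.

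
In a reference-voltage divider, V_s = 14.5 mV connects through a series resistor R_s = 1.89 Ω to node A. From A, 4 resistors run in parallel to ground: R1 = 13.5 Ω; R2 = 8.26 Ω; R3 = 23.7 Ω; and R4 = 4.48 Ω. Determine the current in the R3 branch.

Equivalent of the parallel group: R_p = 2.171 Ω.
V_A by voltage divider: V_A = 14.5 × 2.171/(1.89 + 2.171) = 7.752 mV.
I(R3) = V_A / R3 = 7.752/23.7 = 0.3271 mA.

I ≈ 0.327 mA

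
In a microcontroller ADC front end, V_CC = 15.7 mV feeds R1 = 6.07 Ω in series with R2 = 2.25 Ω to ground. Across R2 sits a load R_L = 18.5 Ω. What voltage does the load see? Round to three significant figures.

V_out ≈ 3.90 mV

R2 ‖ R_L = (2.25 × 18.5)/(2.25 + 18.5) = 2.006 Ω.
Now apply the divider: V_out = 15.7 × 0.2484 = 3.900 mV.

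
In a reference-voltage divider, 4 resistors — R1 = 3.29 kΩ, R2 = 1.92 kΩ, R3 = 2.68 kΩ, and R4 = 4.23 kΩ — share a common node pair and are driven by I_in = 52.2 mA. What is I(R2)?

Total conductance ΣG = 1/3.29 + 1/1.92 + 1/2.68 + 1/4.23 = 1.434 (units of 1/kΩ).
By the current-divider rule, I = I_in · G_k/ΣG = 52.2 × 0.3631 = 18.95 mA.

I ≈ 19.0 mA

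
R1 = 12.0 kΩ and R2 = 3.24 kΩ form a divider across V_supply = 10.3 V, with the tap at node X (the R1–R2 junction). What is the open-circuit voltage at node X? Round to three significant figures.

V_th is the unloaded tap voltage: V_supply · R2/(R1+R2) = 10.3 × 0.2126 = 2.190 V.

V_th ≈ 2.19 V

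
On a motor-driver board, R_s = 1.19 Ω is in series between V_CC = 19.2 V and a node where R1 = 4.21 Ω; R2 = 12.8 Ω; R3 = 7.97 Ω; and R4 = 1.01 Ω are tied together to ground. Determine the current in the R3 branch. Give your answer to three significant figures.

Equivalent of the parallel group: R_p = 0.6987 Ω.
Node voltage V_A = V_CC · R_p/(R_s + R_p) = 19.2 × 0.3699 = 7.103 V.
Branch current I = V_A/R3 = 7.103/7.97 = 0.8912 A.

I ≈ 0.891 A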